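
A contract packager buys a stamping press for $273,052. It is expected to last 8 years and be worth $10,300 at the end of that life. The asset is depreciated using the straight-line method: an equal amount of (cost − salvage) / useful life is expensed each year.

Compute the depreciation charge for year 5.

$32,844

Depreciable base = $273,052 − $10,300 = $262,752.
Annual expense = $262,752 / 8 = $32,844.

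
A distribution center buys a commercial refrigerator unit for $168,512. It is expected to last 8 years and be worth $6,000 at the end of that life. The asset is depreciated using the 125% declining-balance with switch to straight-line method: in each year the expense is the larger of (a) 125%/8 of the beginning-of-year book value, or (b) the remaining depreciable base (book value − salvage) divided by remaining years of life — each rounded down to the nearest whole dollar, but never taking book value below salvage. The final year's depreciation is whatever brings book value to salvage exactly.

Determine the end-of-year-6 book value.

Depreciable base = $168,512 − $6,000 = $162,512.
Year 1: DB = ⌊$168,512 × 125%/8⌋ = $26,330; SL = ⌊$162,512/8⌋ = $20,314 → take DB $26,330. Book value $142,182.
Year 2: DB = ⌊$142,182 × 125%/8⌋ = $22,215; SL = ⌊$136,182/7⌋ = $19,454 → take DB $22,215. Book value $119,967.
Year 3: DB = ⌊$119,967 × 125%/8⌋ = $18,744; SL = ⌊$113,967/6⌋ = $18,994 → take SL $18,994. Book value $100,973.
Year 4: DB = ⌊$100,973 × 125%/8⌋ = $15,777; SL = ⌊$94,973/5⌋ = $18,994 → take SL $18,994. Book value $81,979.
Year 5: DB = ⌊$81,979 × 125%/8⌋ = $12,809; SL = ⌊$75,979/4⌋ = $18,994 → take SL $18,994. Book value $62,985.
Year 6: DB = ⌊$62,985 × 125%/8⌋ = $9,841; SL = ⌊$56,985/3⌋ = $18,995 → take SL $18,995. Book value $43,990.

$43,990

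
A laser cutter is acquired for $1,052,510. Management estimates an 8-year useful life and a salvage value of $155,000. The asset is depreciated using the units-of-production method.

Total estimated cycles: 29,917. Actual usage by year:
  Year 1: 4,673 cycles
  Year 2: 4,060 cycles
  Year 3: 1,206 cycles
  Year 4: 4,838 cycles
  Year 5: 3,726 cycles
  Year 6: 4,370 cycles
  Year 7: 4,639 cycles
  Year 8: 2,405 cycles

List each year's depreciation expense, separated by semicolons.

$140,190; $121,800; $36,180; $145,140; $111,780; $131,100; $139,170; $72,150

Depreciable base = $1,052,510 − $155,000 = $897,510.
Rate = $897,510 / 29,917 cycles = $30 per cycle.
Year 1: 4,673 × $30 = $140,190. Book value $912,320.
Year 2: 4,060 × $30 = $121,800. Book value $790,520.
Year 3: 1,206 × $30 = $36,180. Book value $754,340.
Year 4: 4,838 × $30 = $145,140. Book value $609,200.
Year 5: 3,726 × $30 = $111,780. Book value $497,420.
Year 6: 4,370 × $30 = $131,100. Book value $366,320.
Year 7: 4,639 × $30 = $139,170. Book value $227,150.
Year 8: 2,405 × $30 = $72,150. Book value $155,000.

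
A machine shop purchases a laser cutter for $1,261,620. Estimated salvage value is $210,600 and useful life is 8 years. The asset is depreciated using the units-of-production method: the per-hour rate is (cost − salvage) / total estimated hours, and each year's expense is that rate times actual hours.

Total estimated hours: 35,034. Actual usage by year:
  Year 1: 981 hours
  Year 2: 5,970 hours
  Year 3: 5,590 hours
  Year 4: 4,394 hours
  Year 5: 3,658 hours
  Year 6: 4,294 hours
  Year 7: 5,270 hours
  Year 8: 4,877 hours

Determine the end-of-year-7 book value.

$356,910

Depreciable base = $1,261,620 − $210,600 = $1,051,020.
Rate = $1,051,020 / 35,034 hours = $30 per hour.
Year 1: 981 × $30 = $29,430. Book value $1,232,190.
Year 2: 5,970 × $30 = $179,100. Book value $1,053,090.
Year 3: 5,590 × $30 = $167,700. Book value $885,390.
Year 4: 4,394 × $30 = $131,820. Book value $753,570.
Year 5: 3,658 × $30 = $109,740. Book value $643,830.
Year 6: 4,294 × $30 = $128,820. Book value $515,010.
Year 7: 5,270 × $30 = $158,100. Book value $356,910.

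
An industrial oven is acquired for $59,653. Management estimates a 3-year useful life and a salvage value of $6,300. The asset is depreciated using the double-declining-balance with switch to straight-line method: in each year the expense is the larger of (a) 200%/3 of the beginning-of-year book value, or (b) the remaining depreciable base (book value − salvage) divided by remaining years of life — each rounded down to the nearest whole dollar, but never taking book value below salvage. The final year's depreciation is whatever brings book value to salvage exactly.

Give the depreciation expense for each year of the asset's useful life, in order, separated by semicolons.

Depreciable base = $59,653 − $6,300 = $53,353.
Year 1: DB = ⌊$59,653 × 200%/3⌋ = $39,768; SL = ⌊$53,353/3⌋ = $17,784 → take DB $39,768. Book value $19,885.
Year 2: DB = ⌊$19,885 × 200%/3⌋ = $13,256; SL = ⌊$13,585/2⌋ = $6,792 → take DB $13,256. Book value $6,629.
Year 3 (final): $6,629 − $6,300 = $329. Book value $6,300.

$39,768; $13,256; $329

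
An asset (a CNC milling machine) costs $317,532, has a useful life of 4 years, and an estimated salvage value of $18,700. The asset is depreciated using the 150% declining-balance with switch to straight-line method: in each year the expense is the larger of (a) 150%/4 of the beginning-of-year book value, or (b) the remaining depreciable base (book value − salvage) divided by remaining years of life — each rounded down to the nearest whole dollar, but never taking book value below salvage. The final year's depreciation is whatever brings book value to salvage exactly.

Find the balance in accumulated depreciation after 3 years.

$246,163

Depreciable base = $317,532 − $18,700 = $298,832.
Year 1: DB = ⌊$317,532 × 150%/4⌋ = $119,074; SL = ⌊$298,832/4⌋ = $74,708 → take DB $119,074. Book value $198,458.
Year 2: DB = ⌊$198,458 × 150%/4⌋ = $74,421; SL = ⌊$179,758/3⌋ = $59,919 → take DB $74,421. Book value $124,037.
Year 3: DB = ⌊$124,037 × 150%/4⌋ = $46,513; SL = ⌊$105,337/2⌋ = $52,668 → take SL $52,668. Book value $71,369.
Accumulated through year 3 = $317,532 − $71,369 = $246,163.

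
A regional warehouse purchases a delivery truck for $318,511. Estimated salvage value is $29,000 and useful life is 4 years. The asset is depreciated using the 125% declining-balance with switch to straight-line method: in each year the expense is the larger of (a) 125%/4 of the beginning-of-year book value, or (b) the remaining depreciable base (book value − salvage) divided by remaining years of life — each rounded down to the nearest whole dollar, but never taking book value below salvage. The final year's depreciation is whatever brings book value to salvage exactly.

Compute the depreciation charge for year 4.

Depreciable base = $318,511 − $29,000 = $289,511.
Year 1: DB = ⌊$318,511 × 125%/4⌋ = $99,534; SL = ⌊$289,511/4⌋ = $72,377 → take DB $99,534. Book value $218,977.
Year 2: DB = ⌊$218,977 × 125%/4⌋ = $68,430; SL = ⌊$189,977/3⌋ = $63,325 → take DB $68,430. Book value $150,547.
Year 3: DB = ⌊$150,547 × 125%/4⌋ = $47,045; SL = ⌊$121,547/2⌋ = $60,773 → take SL $60,773. Book value $89,774.
Year 4 (final): $89,774 − $29,000 = $60,774. Book value $29,000.

$60,774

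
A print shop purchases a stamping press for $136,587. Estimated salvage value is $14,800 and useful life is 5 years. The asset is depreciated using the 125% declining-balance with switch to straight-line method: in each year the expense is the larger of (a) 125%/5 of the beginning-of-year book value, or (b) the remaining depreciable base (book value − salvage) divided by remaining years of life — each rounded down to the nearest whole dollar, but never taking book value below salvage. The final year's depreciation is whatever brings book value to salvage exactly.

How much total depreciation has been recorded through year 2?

$59,756

Depreciable base = $136,587 − $14,800 = $121,787.
Year 1: DB = ⌊$136,587 × 125%/5⌋ = $34,146; SL = ⌊$121,787/5⌋ = $24,357 → take DB $34,146. Book value $102,441.
Year 2: DB = ⌊$102,441 × 125%/5⌋ = $25,610; SL = ⌊$87,641/4⌋ = $21,910 → take DB $25,610. Book value $76,831.
Accumulated through year 2 = $136,587 − $76,831 = $59,756.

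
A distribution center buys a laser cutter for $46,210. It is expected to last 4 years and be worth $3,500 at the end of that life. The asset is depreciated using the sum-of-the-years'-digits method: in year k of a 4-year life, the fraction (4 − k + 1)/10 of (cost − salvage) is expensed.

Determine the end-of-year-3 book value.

Depreciable base = $46,210 − $3,500 = $42,710.
Sum of the years' digits = 4+3+2+1 = 10.
Year 1: $42,710 × 4/10 = $17,084. Book value $29,126.
Year 2: $42,710 × 3/10 = $12,813. Book value $16,313.
Year 3: $42,710 × 2/10 = $8,542. Book value $7,771.

$7,771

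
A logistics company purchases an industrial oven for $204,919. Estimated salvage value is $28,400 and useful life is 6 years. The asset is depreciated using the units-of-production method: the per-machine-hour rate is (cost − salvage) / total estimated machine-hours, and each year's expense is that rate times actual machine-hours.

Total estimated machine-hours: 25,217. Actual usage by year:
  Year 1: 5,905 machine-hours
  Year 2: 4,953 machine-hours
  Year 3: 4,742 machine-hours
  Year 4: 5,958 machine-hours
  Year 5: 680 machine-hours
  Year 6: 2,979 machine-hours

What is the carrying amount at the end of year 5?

Depreciable base = $204,919 − $28,400 = $176,519.
Rate = $176,519 / 25,217 machine-hours = $7 per machine-hour.
Year 1: 5,905 × $7 = $41,335. Book value $163,584.
Year 2: 4,953 × $7 = $34,671. Book value $128,913.
Year 3: 4,742 × $7 = $33,194. Book value $95,719.
Year 4: 5,958 × $7 = $41,706. Book value $54,013.
Year 5: 680 × $7 = $4,760. Book value $49,253.

$49,253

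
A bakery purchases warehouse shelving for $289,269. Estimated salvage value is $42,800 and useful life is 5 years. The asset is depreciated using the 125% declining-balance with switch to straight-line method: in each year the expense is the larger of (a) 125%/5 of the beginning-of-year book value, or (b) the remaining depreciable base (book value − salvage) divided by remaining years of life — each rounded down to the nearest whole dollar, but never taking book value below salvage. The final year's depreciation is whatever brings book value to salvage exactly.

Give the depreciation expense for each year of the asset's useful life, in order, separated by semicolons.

$72,317; $54,238; $40,678; $39,618; $39,618

Depreciable base = $289,269 − $42,800 = $246,469.
Year 1: DB = ⌊$289,269 × 125%/5⌋ = $72,317; SL = ⌊$246,469/5⌋ = $49,293 → take DB $72,317. Book value $216,952.
Year 2: DB = ⌊$216,952 × 125%/5⌋ = $54,238; SL = ⌊$174,152/4⌋ = $43,538 → take DB $54,238. Book value $162,714.
Year 3: DB = ⌊$162,714 × 125%/5⌋ = $40,678; SL = ⌊$119,914/3⌋ = $39,971 → take DB $40,678. Book value $122,036.
Year 4: DB = ⌊$122,036 × 125%/5⌋ = $30,509; SL = ⌊$79,236/2⌋ = $39,618 → take SL $39,618. Book value $82,418.
Year 5 (final): $82,418 − $42,800 = $39,618. Book value $42,800.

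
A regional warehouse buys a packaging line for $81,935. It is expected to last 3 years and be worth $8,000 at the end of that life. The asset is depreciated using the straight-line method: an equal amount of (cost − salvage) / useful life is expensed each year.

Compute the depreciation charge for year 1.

Depreciable base = $81,935 − $8,000 = $73,935.
Annual expense = $73,935 / 3 = $24,645.

$24,645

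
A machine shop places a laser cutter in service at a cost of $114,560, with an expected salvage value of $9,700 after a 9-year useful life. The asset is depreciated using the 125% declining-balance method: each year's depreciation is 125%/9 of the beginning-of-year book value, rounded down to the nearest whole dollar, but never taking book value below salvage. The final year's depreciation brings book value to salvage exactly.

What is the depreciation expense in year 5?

$8,748

Depreciable base = $114,560 − $9,700 = $104,860.
Year 1: ⌊$114,560 × 125%/9⌋ = $15,911. Book value $98,649.
Year 2: ⌊$98,649 × 125%/9⌋ = $13,701. Book value $84,948.
Year 3: ⌊$84,948 × 125%/9⌋ = $11,798. Book value $73,150.
Year 4: ⌊$73,150 × 125%/9⌋ = $10,159. Book value $62,991.
Year 5: ⌊$62,991 × 125%/9⌋ = $8,748. Book value $54,243.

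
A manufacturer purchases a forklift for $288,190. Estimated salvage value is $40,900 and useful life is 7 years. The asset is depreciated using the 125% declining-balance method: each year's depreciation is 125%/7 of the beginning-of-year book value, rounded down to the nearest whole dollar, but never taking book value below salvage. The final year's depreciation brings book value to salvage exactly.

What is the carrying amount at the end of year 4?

$131,209

Depreciable base = $288,190 − $40,900 = $247,290.
Year 1: ⌊$288,190 × 125%/7⌋ = $51,462. Book value $236,728.
Year 2: ⌊$236,728 × 125%/7⌋ = $42,272. Book value $194,456.
Year 3: ⌊$194,456 × 125%/7⌋ = $34,724. Book value $159,732.
Year 4: ⌊$159,732 × 125%/7⌋ = $28,523. Book value $131,209.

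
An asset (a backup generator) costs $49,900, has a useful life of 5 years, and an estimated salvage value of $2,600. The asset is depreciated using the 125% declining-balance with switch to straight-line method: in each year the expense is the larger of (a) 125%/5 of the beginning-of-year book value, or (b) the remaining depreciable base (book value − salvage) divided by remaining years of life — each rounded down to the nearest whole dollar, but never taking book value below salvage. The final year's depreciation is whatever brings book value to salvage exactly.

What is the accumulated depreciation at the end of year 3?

$30,320

Depreciable base = $49,900 − $2,600 = $47,300.
Year 1: DB = ⌊$49,900 × 125%/5⌋ = $12,475; SL = ⌊$47,300/5⌋ = $9,460 → take DB $12,475. Book value $37,425.
Year 2: DB = ⌊$37,425 × 125%/5⌋ = $9,356; SL = ⌊$34,825/4⌋ = $8,706 → take DB $9,356. Book value $28,069.
Year 3: DB = ⌊$28,069 × 125%/5⌋ = $7,017; SL = ⌊$25,469/3⌋ = $8,489 → take SL $8,489. Book value $19,580.
Accumulated through year 3 = $49,900 − $19,580 = $30,320.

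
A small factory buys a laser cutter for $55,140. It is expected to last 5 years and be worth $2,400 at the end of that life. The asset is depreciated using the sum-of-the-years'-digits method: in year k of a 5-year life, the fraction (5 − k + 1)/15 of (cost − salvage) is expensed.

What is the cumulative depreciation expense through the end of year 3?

$42,192

Depreciable base = $55,140 − $2,400 = $52,740.
Sum of the years' digits = 5+4+3+2+1 = 15.
Year 1: $52,740 × 5/15 = $17,580. Book value $37,560.
Year 2: $52,740 × 4/15 = $14,064. Book value $23,496.
Year 3: $52,740 × 3/15 = $10,548. Book value $12,948.
Accumulated through year 3 = $55,140 − $12,948 = $42,192.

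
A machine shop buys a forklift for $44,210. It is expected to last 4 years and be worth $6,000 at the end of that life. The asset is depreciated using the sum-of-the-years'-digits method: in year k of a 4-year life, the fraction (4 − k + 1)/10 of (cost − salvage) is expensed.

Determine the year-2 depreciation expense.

$11,463

Depreciable base = $44,210 − $6,000 = $38,210.
Sum of the years' digits = 4+3+2+1 = 10.
Year 1: $38,210 × 4/10 = $15,284. Book value $28,926.
Year 2: $38,210 × 3/10 = $11,463. Book value $17,463.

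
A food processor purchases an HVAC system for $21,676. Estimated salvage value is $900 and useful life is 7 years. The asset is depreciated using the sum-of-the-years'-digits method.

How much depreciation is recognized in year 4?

$2,968

Depreciable base = $21,676 − $900 = $20,776.
Sum of the years' digits = 7+6+5+4+3+2+1 = 28.
Year 1: $20,776 × 7/28 = $5,194. Book value $16,482.
Year 2: $20,776 × 6/28 = $4,452. Book value $12,030.
Year 3: $20,776 × 5/28 = $3,710. Book value $8,320.
Year 4: $20,776 × 4/28 = $2,968. Book value $5,352.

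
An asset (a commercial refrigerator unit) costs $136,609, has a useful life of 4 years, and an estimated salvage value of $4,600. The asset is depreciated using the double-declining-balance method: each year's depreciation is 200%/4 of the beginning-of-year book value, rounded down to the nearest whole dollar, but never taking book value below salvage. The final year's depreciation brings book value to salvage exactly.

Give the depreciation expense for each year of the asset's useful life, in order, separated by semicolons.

Depreciable base = $136,609 − $4,600 = $132,009.
Year 1: ⌊$136,609 × 200%/4⌋ = $68,304. Book value $68,305.
Year 2: ⌊$68,305 × 200%/4⌋ = $34,152. Book value $34,153.
Year 3: ⌊$34,153 × 200%/4⌋ = $17,076. Book value $17,077.
Year 4 (final): $17,077 − $4,600 = $12,477. Book value $4,600.

$68,304; $34,152; $17,076; $12,477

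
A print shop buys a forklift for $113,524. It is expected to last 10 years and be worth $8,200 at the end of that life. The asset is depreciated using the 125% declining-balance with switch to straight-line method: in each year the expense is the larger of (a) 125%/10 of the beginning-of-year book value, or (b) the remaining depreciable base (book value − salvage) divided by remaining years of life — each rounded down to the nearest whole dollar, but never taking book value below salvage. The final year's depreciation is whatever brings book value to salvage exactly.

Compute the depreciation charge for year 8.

Depreciable base = $113,524 − $8,200 = $105,324.
Year 1: DB = ⌊$113,524 × 125%/10⌋ = $14,190; SL = ⌊$105,324/10⌋ = $10,532 → take DB $14,190. Book value $99,334.
Year 2: DB = ⌊$99,334 × 125%/10⌋ = $12,416; SL = ⌊$91,134/9⌋ = $10,126 → take DB $12,416. Book value $86,918.
Year 3: DB = ⌊$86,918 × 125%/10⌋ = $10,864; SL = ⌊$78,718/8⌋ = $9,839 → take DB $10,864. Book value $76,054.
Year 4: DB = ⌊$76,054 × 125%/10⌋ = $9,506; SL = ⌊$67,854/7⌋ = $9,693 → take SL $9,693. Book value $66,361.
Year 5: DB = ⌊$66,361 × 125%/10⌋ = $8,295; SL = ⌊$58,161/6⌋ = $9,693 → take SL $9,693. Book value $56,668.
Year 6: DB = ⌊$56,668 × 125%/10⌋ = $7,083; SL = ⌊$48,468/5⌋ = $9,693 → take SL $9,693. Book value $46,975.
Year 7: DB = ⌊$46,975 × 125%/10⌋ = $5,871; SL = ⌊$38,775/4⌋ = $9,693 → take SL $9,693. Book value $37,282.
Year 8: DB = ⌊$37,282 × 125%/10⌋ = $4,660; SL = ⌊$29,082/3⌋ = $9,694 → take SL $9,694. Book value $27,588.

$9,694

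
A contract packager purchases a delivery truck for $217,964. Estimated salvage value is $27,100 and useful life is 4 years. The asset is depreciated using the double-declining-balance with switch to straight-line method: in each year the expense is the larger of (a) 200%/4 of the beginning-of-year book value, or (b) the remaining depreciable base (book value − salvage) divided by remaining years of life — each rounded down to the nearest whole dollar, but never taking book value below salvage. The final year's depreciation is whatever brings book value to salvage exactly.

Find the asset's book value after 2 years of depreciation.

Depreciable base = $217,964 − $27,100 = $190,864.
Year 1: DB = ⌊$217,964 × 200%/4⌋ = $108,982; SL = ⌊$190,864/4⌋ = $47,716 → take DB $108,982. Book value $108,982.
Year 2: DB = ⌊$108,982 × 200%/4⌋ = $54,491; SL = ⌊$81,882/3⌋ = $27,294 → take DB $54,491. Book value $54,491.

$54,491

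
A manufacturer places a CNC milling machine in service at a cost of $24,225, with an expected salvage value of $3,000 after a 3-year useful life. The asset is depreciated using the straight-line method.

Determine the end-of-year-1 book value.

$17,150

Depreciable base = $24,225 − $3,000 = $21,225.
Annual expense = $21,225 / 3 = $7,075.
End of year 1: book value $17,150.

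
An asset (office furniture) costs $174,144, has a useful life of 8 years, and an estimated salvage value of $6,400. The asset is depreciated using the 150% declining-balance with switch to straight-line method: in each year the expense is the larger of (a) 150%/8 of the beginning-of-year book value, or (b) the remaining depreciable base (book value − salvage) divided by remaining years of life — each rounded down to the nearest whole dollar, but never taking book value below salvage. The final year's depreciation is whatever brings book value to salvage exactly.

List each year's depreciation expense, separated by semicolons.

Depreciable base = $174,144 − $6,400 = $167,744.
Year 1: DB = ⌊$174,144 × 150%/8⌋ = $32,652; SL = ⌊$167,744/8⌋ = $20,968 → take DB $32,652. Book value $141,492.
Year 2: DB = ⌊$141,492 × 150%/8⌋ = $26,529; SL = ⌊$135,092/7⌋ = $19,298 → take DB $26,529. Book value $114,963.
Year 3: DB = ⌊$114,963 × 150%/8⌋ = $21,555; SL = ⌊$108,563/6⌋ = $18,093 → take DB $21,555. Book value $93,408.
Year 4: DB = ⌊$93,408 × 150%/8⌋ = $17,514; SL = ⌊$87,008/5⌋ = $17,401 → take DB $17,514. Book value $75,894.
Year 5: DB = ⌊$75,894 × 150%/8⌋ = $14,230; SL = ⌊$69,494/4⌋ = $17,373 → take SL $17,373. Book value $58,521.
Year 6: DB = ⌊$58,521 × 150%/8⌋ = $10,972; SL = ⌊$52,121/3⌋ = $17,373 → take SL $17,373. Book value $41,148.
Year 7: DB = ⌊$41,148 × 150%/8⌋ = $7,715; SL = ⌊$34,748/2⌋ = $17,374 → take SL $17,374. Book value $23,774.
Year 8 (final): $23,774 − $6,400 = $17,374. Book value $6,400.

$32,652; $26,529; $21,555; $17,514; $17,373; $17,373; $17,374; $17,374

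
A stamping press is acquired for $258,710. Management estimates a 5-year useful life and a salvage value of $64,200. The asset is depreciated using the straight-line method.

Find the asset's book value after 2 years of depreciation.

$180,906

Depreciable base = $258,710 − $64,200 = $194,510.
Annual expense = $194,510 / 5 = $38,902.
End of year 1: book value $219,808.
End of year 2: book value $180,906.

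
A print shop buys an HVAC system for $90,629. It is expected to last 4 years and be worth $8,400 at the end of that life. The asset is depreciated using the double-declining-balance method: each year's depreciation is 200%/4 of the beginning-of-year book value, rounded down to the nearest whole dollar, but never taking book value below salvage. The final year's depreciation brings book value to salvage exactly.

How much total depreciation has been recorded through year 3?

$79,300

Depreciable base = $90,629 − $8,400 = $82,229.
Year 1: ⌊$90,629 × 200%/4⌋ = $45,314. Book value $45,315.
Year 2: ⌊$45,315 × 200%/4⌋ = $22,657. Book value $22,658.
Year 3: ⌊$22,658 × 200%/4⌋ = $11,329. Book value $11,329.
Accumulated through year 3 = $90,629 − $11,329 = $79,300.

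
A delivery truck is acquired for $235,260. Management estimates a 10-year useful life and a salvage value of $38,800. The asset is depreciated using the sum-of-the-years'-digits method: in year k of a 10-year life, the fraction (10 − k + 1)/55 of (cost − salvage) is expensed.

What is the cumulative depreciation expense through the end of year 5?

Depreciable base = $235,260 − $38,800 = $196,460.
Sum of the years' digits = 10+9+8+7+6+5+4+3+2+1 = 55.
Year 1: $196,460 × 10/55 = $35,720. Book value $199,540.
Year 2: $196,460 × 9/55 = $32,148. Book value $167,392.
Year 3: $196,460 × 8/55 = $28,576. Book value $138,816.
Year 4: $196,460 × 7/55 = $25,004. Book value $113,812.
Year 5: $196,460 × 6/55 = $21,432. Book value $92,380.
Accumulated through year 5 = $235,260 − $92,380 = $142,880.

$142,880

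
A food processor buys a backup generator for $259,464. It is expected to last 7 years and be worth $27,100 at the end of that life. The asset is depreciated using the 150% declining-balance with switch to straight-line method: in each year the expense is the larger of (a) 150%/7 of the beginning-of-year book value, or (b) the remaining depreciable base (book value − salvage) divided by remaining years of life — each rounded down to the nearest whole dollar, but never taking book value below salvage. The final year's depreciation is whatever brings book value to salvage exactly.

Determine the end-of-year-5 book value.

$74,958

Depreciable base = $259,464 − $27,100 = $232,364.
Year 1: DB = ⌊$259,464 × 150%/7⌋ = $55,599; SL = ⌊$232,364/7⌋ = $33,194 → take DB $55,599. Book value $203,865.
Year 2: DB = ⌊$203,865 × 150%/7⌋ = $43,685; SL = ⌊$176,765/6⌋ = $29,460 → take DB $43,685. Book value $160,180.
Year 3: DB = ⌊$160,180 × 150%/7⌋ = $34,324; SL = ⌊$133,080/5⌋ = $26,616 → take DB $34,324. Book value $125,856.
Year 4: DB = ⌊$125,856 × 150%/7⌋ = $26,969; SL = ⌊$98,756/4⌋ = $24,689 → take DB $26,969. Book value $98,887.
Year 5: DB = ⌊$98,887 × 150%/7⌋ = $21,190; SL = ⌊$71,787/3⌋ = $23,929 → take SL $23,929. Book value $74,958.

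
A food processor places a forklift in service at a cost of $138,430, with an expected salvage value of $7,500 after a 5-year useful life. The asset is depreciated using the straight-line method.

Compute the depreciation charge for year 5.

$26,186

Depreciable base = $138,430 − $7,500 = $130,930.
Annual expense = $130,930 / 5 = $26,186.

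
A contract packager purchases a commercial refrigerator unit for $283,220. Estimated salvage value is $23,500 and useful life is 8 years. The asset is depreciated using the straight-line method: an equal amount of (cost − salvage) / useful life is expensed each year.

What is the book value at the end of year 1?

Depreciable base = $283,220 − $23,500 = $259,720.
Annual expense = $259,720 / 8 = $32,465.
End of year 1: book value $250,755.

$250,755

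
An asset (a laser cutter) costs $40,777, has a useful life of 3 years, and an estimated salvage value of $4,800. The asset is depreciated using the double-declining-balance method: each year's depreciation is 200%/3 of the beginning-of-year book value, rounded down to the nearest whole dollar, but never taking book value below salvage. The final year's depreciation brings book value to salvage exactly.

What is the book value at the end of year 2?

$4,800

Depreciable base = $40,777 − $4,800 = $35,977.
Year 1: ⌊$40,777 × 200%/3⌋ = $27,184. Book value $13,593.
Year 2: ⌊$13,593 × 200%/3⌋ = $9,062, capped at $8,793. Book value $4,800.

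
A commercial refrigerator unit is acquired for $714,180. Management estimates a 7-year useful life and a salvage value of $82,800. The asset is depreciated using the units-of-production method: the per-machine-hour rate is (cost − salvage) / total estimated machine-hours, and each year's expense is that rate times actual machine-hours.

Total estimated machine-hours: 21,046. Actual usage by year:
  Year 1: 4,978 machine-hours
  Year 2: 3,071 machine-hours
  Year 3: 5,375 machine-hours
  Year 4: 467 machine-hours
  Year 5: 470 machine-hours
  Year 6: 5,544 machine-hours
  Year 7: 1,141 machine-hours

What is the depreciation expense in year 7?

Depreciable base = $714,180 − $82,800 = $631,380.
Rate = $631,380 / 21,046 machine-hours = $30 per machine-hour.
Year 1: 4,978 × $30 = $149,340. Book value $564,840.
Year 2: 3,071 × $30 = $92,130. Book value $472,710.
Year 3: 5,375 × $30 = $161,250. Book value $311,460.
Year 4: 467 × $30 = $14,010. Book value $297,450.
Year 5: 470 × $30 = $14,100. Book value $283,350.
Year 6: 5,544 × $30 = $166,320. Book value $117,030.
Year 7: 1,141 × $30 = $34,230. Book value $82,800.

$34,230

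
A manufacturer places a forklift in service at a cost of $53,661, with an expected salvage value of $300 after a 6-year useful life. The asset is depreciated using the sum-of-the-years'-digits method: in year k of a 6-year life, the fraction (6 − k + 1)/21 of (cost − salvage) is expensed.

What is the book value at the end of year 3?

Depreciable base = $53,661 − $300 = $53,361.
Sum of the years' digits = 6+5+4+3+2+1 = 21.
Year 1: $53,361 × 6/21 = $15,246. Book value $38,415.
Year 2: $53,361 × 5/21 = $12,705. Book value $25,710.
Year 3: $53,361 × 4/21 = $10,164. Book value $15,546.

$15,546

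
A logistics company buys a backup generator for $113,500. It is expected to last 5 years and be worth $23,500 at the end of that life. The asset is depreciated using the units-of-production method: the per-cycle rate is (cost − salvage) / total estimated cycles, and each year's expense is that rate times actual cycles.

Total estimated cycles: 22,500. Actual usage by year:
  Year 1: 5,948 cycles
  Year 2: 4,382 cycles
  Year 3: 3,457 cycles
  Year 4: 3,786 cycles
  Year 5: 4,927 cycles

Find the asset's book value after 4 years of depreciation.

Depreciable base = $113,500 − $23,500 = $90,000.
Rate = $90,000 / 22,500 cycles = $4 per cycle.
Year 1: 5,948 × $4 = $23,792. Book value $89,708.
Year 2: 4,382 × $4 = $17,528. Book value $72,180.
Year 3: 3,457 × $4 = $13,828. Book value $58,352.
Year 4: 3,786 × $4 = $15,144. Book value $43,208.

$43,208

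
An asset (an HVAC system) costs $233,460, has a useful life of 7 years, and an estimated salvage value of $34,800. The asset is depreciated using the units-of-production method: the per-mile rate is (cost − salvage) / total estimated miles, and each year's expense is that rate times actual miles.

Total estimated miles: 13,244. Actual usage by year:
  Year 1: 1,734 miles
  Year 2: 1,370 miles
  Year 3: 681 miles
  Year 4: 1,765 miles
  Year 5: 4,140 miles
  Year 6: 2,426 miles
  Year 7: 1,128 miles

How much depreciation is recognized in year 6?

Depreciable base = $233,460 − $34,800 = $198,660.
Rate = $198,660 / 13,244 miles = $15 per mile.
Year 1: 1,734 × $15 = $26,010. Book value $207,450.
Year 2: 1,370 × $15 = $20,550. Book value $186,900.
Year 3: 681 × $15 = $10,215. Book value $176,685.
Year 4: 1,765 × $15 = $26,475. Book value $150,210.
Year 5: 4,140 × $15 = $62,100. Book value $88,110.
Year 6: 2,426 × $15 = $36,390. Book value $51,720.

$36,390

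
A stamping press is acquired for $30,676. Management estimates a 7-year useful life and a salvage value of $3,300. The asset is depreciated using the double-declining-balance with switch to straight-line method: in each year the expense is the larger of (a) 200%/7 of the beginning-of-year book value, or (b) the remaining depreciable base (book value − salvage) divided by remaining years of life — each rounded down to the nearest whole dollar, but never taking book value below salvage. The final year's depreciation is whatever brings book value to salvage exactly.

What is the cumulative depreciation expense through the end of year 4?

$22,690

Depreciable base = $30,676 − $3,300 = $27,376.
Year 1: DB = ⌊$30,676 × 200%/7⌋ = $8,764; SL = ⌊$27,376/7⌋ = $3,910 → take DB $8,764. Book value $21,912.
Year 2: DB = ⌊$21,912 × 200%/7⌋ = $6,260; SL = ⌊$18,612/6⌋ = $3,102 → take DB $6,260. Book value $15,652.
Year 3: DB = ⌊$15,652 × 200%/7⌋ = $4,472; SL = ⌊$12,352/5⌋ = $2,470 → take DB $4,472. Book value $11,180.
Year 4: DB = ⌊$11,180 × 200%/7⌋ = $3,194; SL = ⌊$7,880/4⌋ = $1,970 → take DB $3,194. Book value $7,986.
Accumulated through year 4 = $30,676 − $7,986 = $22,690.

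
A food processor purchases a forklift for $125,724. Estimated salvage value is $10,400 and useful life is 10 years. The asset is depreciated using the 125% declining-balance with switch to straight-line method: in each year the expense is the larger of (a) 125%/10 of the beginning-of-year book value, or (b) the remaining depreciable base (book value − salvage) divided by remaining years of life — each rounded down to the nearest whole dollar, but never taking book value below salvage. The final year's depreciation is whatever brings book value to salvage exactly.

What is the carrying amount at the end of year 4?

Depreciable base = $125,724 − $10,400 = $115,324.
Year 1: DB = ⌊$125,724 × 125%/10⌋ = $15,715; SL = ⌊$115,324/10⌋ = $11,532 → take DB $15,715. Book value $110,009.
Year 2: DB = ⌊$110,009 × 125%/10⌋ = $13,751; SL = ⌊$99,609/9⌋ = $11,067 → take DB $13,751. Book value $96,258.
Year 3: DB = ⌊$96,258 × 125%/10⌋ = $12,032; SL = ⌊$85,858/8⌋ = $10,732 → take DB $12,032. Book value $84,226.
Year 4: DB = ⌊$84,226 × 125%/10⌋ = $10,528; SL = ⌊$73,826/7⌋ = $10,546 → take SL $10,546. Book value $73,680.

$73,680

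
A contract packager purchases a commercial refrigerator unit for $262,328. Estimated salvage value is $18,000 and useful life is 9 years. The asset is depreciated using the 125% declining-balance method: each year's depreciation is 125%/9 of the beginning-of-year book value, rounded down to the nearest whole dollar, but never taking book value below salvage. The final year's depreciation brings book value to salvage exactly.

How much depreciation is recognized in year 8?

Depreciable base = $262,328 − $18,000 = $244,328.
Year 1: ⌊$262,328 × 125%/9⌋ = $36,434. Book value $225,894.
Year 2: ⌊$225,894 × 125%/9⌋ = $31,374. Book value $194,520.
Year 3: ⌊$194,520 × 125%/9⌋ = $27,016. Book value $167,504.
Year 4: ⌊$167,504 × 125%/9⌋ = $23,264. Book value $144,240.
Year 5: ⌊$144,240 × 125%/9⌋ = $20,033. Book value $124,207.
Year 6: ⌊$124,207 × 125%/9⌋ = $17,250. Book value $106,957.
Year 7: ⌊$106,957 × 125%/9⌋ = $14,855. Book value $92,102.
Year 8: ⌊$92,102 × 125%/9⌋ = $12,791. Book value $79,311.

$12,791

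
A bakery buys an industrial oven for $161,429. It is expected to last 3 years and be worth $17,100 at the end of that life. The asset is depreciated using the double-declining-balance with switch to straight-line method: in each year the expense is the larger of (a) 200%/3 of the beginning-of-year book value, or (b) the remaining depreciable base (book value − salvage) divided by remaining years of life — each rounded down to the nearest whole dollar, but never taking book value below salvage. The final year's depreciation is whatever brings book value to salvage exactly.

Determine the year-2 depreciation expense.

$35,873

Depreciable base = $161,429 − $17,100 = $144,329.
Year 1: DB = ⌊$161,429 × 200%/3⌋ = $107,619; SL = ⌊$144,329/3⌋ = $48,109 → take DB $107,619. Book value $53,810.
Year 2: DB = ⌊$53,810 × 200%/3⌋ = $35,873; SL = ⌊$36,710/2⌋ = $18,355 → take DB $35,873. Book value $17,937.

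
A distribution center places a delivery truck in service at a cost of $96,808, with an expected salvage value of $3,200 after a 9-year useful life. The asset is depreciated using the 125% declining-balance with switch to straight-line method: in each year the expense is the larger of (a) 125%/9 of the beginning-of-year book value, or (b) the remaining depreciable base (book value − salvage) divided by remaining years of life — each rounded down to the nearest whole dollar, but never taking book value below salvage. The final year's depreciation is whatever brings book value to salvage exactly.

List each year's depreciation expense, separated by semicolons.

$13,445; $11,578; $9,970; $9,769; $9,769; $9,769; $9,769; $9,769; $9,770

Depreciable base = $96,808 − $3,200 = $93,608.
Year 1: DB = ⌊$96,808 × 125%/9⌋ = $13,445; SL = ⌊$93,608/9⌋ = $10,400 → take DB $13,445. Book value $83,363.
Year 2: DB = ⌊$83,363 × 125%/9⌋ = $11,578; SL = ⌊$80,163/8⌋ = $10,020 → take DB $11,578. Book value $71,785.
Year 3: DB = ⌊$71,785 × 125%/9⌋ = $9,970; SL = ⌊$68,585/7⌋ = $9,797 → take DB $9,970. Book value $61,815.
Year 4: DB = ⌊$61,815 × 125%/9⌋ = $8,585; SL = ⌊$58,615/6⌋ = $9,769 → take SL $9,769. Book value $52,046.
Year 5: DB = ⌊$52,046 × 125%/9⌋ = $7,228; SL = ⌊$48,846/5⌋ = $9,769 → take SL $9,769. Book value $42,277.
Year 6: DB = ⌊$42,277 × 125%/9⌋ = $5,871; SL = ⌊$39,077/4⌋ = $9,769 → take SL $9,769. Book value $32,508.
Year 7: DB = ⌊$32,508 × 125%/9⌋ = $4,515; SL = ⌊$29,308/3⌋ = $9,769 → take SL $9,769. Book value $22,739.
Year 8: DB = ⌊$22,739 × 125%/9⌋ = $3,158; SL = ⌊$19,539/2⌋ = $9,769 → take SL $9,769. Book value $12,970.
Year 9 (final): $12,970 − $3,200 = $9,770. Book value $3,200.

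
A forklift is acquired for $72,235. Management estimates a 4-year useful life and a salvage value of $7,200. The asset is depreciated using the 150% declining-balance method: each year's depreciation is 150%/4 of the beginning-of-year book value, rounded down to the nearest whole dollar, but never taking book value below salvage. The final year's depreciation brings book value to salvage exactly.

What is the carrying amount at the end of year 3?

Depreciable base = $72,235 − $7,200 = $65,035.
Year 1: ⌊$72,235 × 150%/4⌋ = $27,088. Book value $45,147.
Year 2: ⌊$45,147 × 150%/4⌋ = $16,930. Book value $28,217.
Year 3: ⌊$28,217 × 150%/4⌋ = $10,581. Book value $17,636.

$17,636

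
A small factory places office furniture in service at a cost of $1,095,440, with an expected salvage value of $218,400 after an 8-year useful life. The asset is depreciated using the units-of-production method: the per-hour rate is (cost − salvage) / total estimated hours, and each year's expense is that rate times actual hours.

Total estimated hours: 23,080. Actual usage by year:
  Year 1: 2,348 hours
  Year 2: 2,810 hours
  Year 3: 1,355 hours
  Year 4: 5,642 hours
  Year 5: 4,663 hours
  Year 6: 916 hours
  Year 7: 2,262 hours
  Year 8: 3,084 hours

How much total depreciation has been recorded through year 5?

Depreciable base = $1,095,440 − $218,400 = $877,040.
Rate = $877,040 / 23,080 hours = $38 per hour.
Year 1: 2,348 × $38 = $89,224. Book value $1,006,216.
Year 2: 2,810 × $38 = $106,780. Book value $899,436.
Year 3: 1,355 × $38 = $51,490. Book value $847,946.
Year 4: 5,642 × $38 = $214,396. Book value $633,550.
Year 5: 4,663 × $38 = $177,194. Book value $456,356.
Accumulated through year 5 = $1,095,440 − $456,356 = $639,084.

$639,084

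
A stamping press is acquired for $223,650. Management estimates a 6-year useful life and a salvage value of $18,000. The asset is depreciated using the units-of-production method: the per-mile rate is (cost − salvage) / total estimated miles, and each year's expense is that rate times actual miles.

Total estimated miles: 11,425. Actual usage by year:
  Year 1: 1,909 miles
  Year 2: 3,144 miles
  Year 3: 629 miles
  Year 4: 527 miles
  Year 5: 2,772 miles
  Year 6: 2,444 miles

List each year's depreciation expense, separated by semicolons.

$34,362; $56,592; $11,322; $9,486; $49,896; $43,992

Depreciable base = $223,650 − $18,000 = $205,650.
Rate = $205,650 / 11,425 miles = $18 per mile.
Year 1: 1,909 × $18 = $34,362. Book value $189,288.
Year 2: 3,144 × $18 = $56,592. Book value $132,696.
Year 3: 629 × $18 = $11,322. Book value $121,374.
Year 4: 527 × $18 = $9,486. Book value $111,888.
Year 5: 2,772 × $18 = $49,896. Book value $61,992.
Year 6: 2,444 × $18 = $43,992. Book value $18,000.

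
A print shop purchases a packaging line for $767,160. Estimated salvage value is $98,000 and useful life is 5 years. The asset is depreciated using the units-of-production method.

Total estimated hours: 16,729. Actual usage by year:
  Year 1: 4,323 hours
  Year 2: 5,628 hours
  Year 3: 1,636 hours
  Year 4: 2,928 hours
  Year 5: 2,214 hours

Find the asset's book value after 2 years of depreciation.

Depreciable base = $767,160 − $98,000 = $669,160.
Rate = $669,160 / 16,729 hours = $40 per hour.
Year 1: 4,323 × $40 = $172,920. Book value $594,240.
Year 2: 5,628 × $40 = $225,120. Book value $369,120.

$369,120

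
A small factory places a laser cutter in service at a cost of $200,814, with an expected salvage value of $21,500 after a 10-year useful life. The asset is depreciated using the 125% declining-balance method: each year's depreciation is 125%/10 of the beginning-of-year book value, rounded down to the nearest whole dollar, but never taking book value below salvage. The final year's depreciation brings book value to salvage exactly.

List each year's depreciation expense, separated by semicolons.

Depreciable base = $200,814 − $21,500 = $179,314.
Year 1: ⌊$200,814 × 125%/10⌋ = $25,101. Book value $175,713.
Year 2: ⌊$175,713 × 125%/10⌋ = $21,964. Book value $153,749.
Year 3: ⌊$153,749 × 125%/10⌋ = $19,218. Book value $134,531.
Year 4: ⌊$134,531 × 125%/10⌋ = $16,816. Book value $117,715.
Year 5: ⌊$117,715 × 125%/10⌋ = $14,714. Book value $103,001.
Year 6: ⌊$103,001 × 125%/10⌋ = $12,875. Book value $90,126.
Year 7: ⌊$90,126 × 125%/10⌋ = $11,265. Book value $78,861.
Year 8: ⌊$78,861 × 125%/10⌋ = $9,857. Book value $69,004.
Year 9: ⌊$69,004 × 125%/10⌋ = $8,625. Book value $60,379.
Year 10 (final): $60,379 − $21,500 = $38,879. Book value $21,500.

$25,101; $21,964; $19,218; $16,816; $14,714; $12,875; $11,265; $9,857; $8,625; $38,879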